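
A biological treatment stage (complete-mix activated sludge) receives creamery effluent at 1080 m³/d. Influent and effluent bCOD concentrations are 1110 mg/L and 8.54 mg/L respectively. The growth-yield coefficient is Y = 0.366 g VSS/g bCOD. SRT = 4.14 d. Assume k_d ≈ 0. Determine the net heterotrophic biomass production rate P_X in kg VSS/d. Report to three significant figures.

P_X ≈ 435 kg VSS/d

Since k_d ≈ 0, Y_obs = Y = 0.366 g VSS/g bCOD.
ΔS = 1110 − 8.54 = 1101 mg/L, so the substrate removal rate is 1080 × 1101/1000 = 1190 kg bCOD/d.
P_X = Y_obs · Q(S₀ − S) = 0.3660 × 1190 = 435.4 kg VSS/d.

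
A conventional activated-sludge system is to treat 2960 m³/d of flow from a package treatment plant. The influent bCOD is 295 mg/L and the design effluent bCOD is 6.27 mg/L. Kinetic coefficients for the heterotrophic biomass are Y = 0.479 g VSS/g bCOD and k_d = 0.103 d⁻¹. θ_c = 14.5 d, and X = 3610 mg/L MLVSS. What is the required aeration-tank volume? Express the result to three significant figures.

V ≈ 659 m³

Rearranging the biomass balance for a CMAS with decay, V = Y·Q·ΔS·θ_c / [X·(1+k_d θ_c)] = 0.479 × 2960 × (295 − 6.27) × 14.5 / [3610 × (1 + 0.103 × 14.5)] = 5.94×10^6 / 9002 = 659.4 m³.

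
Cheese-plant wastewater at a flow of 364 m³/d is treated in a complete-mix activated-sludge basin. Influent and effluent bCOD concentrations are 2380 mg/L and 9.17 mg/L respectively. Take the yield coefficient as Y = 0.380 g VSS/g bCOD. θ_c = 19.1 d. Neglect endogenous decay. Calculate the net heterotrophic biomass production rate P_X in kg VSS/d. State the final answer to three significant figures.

No decay correction is needed, so Y_obs = Y = 0.380.
ΔS = 2380 − 9.17 = 2371 mg/L, so the substrate removal rate is 364 × 2371/1000 = 863.0 kg bCOD/d.
P_X = Y_obs · Q(S₀ − S) = 0.3800 × 863.0 = 327.9 kg VSS/d.

P_X ≈ 328 kg VSS/d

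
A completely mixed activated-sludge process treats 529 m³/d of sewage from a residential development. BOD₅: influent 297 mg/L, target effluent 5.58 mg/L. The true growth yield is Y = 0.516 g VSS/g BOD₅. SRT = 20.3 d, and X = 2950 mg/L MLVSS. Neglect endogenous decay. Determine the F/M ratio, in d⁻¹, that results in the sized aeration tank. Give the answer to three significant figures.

Biomass mass balance (decay neglected): V·X = Y·Q·(S₀ − S)·θ_c, so V = 0.516 × 529 × (297 − 5.58) × 20.3 / 2950 = 547.4 m³.
Food-to-microorganism ratio F/M = Q S₀ / (V X) = 529 × 297 / (547.4 × 2950) = 0.09730 d⁻¹.

F/M ≈ 0.0973 d⁻¹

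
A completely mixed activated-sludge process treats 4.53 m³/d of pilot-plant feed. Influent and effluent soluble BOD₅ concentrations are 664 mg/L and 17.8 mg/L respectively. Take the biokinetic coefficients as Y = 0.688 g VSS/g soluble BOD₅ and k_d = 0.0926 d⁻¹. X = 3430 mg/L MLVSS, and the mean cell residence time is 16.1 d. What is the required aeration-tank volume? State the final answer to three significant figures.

V ≈ 3.80 m³

From the SRT design equation V = Y Q (S₀−S) θ_c / [X (1 + k_d θ_c)] = 0.688 × 4.53 × (664 − 17.8) × 16.1 / [3430 × (1 + 0.0926 × 16.1)] = 3.24×10^4 / 8544 = 3.795 m³.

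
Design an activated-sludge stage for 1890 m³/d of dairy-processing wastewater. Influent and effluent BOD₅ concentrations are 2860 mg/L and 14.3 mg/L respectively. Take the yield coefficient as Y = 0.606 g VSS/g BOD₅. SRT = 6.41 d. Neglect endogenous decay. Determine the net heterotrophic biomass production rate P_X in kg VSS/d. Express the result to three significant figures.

P_X ≈ 3260 kg VSS/d

With endogenous decay neglected, the observed yield equals the true yield: Y_obs = Y = 0.606 g VSS/g BOD₅.
Q·(S₀ − S) = 1890 × (2860 − 14.3) × 10⁻³ = 5378 kg/d removed.
P_X = Y_obs · Q(S₀ − S) = 0.6060 × 5378 = 3259 kg VSS/d.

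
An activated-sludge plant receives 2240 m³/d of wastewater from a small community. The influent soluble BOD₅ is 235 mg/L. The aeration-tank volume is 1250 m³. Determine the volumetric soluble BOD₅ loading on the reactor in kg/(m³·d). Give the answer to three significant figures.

Applied soluble BOD₅ load per unit volume = Q·S₀/V = (2240 × 235/1000)/1250 = 0.4211 kg soluble BOD₅·m⁻³·d⁻¹.

L_v ≈ 0.421 kg soluble BOD₅/(m³·d)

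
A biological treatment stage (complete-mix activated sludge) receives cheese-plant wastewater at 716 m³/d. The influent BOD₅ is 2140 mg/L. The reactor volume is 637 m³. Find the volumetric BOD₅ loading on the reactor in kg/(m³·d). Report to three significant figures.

L_v ≈ 2.41 kg BOD₅/(m³·d)

Applied BOD₅ load per unit volume = Q·S₀/V = (716 × 2140/1000)/637.0 = 2.405 kg BOD₅·m⁻³·d⁻¹.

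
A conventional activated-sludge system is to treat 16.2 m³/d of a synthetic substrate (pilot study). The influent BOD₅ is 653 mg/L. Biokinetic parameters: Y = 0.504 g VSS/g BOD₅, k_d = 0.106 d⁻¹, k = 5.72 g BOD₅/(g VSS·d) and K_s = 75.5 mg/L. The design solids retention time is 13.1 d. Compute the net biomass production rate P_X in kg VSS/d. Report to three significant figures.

P_X ≈ 2.21 kg VSS/d

Effluent substrate depends only on kinetics and SRT: S = K_s(1 + k_d θ_c) / [θ_c(Yk − k_d) − 1] = 75.5 × (1 + 0.106 × 13.1) / [13.1 × (0.504 × 5.72 − 0.106) − 1] = 180.3 / 35.38 = 5.098 mg/L.
Correct the yield for decay: Y_obs = Y/(1 + k_d θ_c) = 0.504 / (1 + 0.106 × 13.1) = 0.504 / 2.389 = 0.2110.
Substrate removed = Q·(S₀ − S) = 16.2 m³/d × (653 − 5.10) g/m³ = 1.05×10^4 g/d = 10.50 kg/d.
Net biomass production P_X = Y_obs × Q·(S₀ − S) = 0.2110 × 10.50 = 2.215 kg VSS/d.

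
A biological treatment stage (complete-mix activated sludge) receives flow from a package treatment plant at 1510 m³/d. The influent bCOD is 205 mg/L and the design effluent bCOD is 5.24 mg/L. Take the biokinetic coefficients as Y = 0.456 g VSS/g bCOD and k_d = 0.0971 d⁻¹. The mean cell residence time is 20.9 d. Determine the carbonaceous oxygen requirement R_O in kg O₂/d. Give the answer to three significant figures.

R_O ≈ 237 kg O₂/d

The observed yield is Y_obs = Y/(1 + k_d·θ_c) = 0.456 / (1 + 0.0971 × 20.9) = 0.456 / 3.029 = 0.1505 g VSS per g bCOD removed.
Substrate removed = Q·(S₀ − S) = 1510 m³/d × (205 − 5.24) g/m³ = 3.02×10^5 g/d = 301.6 kg/d.
Biomass synthesised: P_X = Y_obs × 301.6 = 45.40 kg VSS/d.
R_O = Q·ΔS − 1.42 P_X = 301.6 − 64.47 = 237.2 kg O₂/d.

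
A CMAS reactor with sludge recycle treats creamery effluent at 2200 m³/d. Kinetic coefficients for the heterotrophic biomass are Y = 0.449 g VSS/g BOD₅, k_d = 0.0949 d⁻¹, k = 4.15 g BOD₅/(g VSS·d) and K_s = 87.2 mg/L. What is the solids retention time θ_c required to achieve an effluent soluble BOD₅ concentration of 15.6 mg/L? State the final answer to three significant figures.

Specific growth rate at S = 15.6 mg/L: μ = YkS/(K_s+S) = 0.449·4.15·15.6/(87.2+15.6) = 0.2828 d⁻¹.
Then 1/θ_c = μ − k_d = 0.2828 − 0.0949 = 0.1879 d⁻¹, giving θ_c = 5.323 d.

θ_c ≈ 5.32 d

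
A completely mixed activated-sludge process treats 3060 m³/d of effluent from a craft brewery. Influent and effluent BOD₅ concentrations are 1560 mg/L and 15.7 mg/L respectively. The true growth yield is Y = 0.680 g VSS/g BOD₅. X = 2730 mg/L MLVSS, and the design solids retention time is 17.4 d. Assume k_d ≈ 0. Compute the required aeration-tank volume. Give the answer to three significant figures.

V·X = Y·Q·ΔS·θ_c gives V = 0.680 × 3060 × (1560 − 15.7) × 17.4 / 2730 = 20481 m³.

V ≈ 20500 m³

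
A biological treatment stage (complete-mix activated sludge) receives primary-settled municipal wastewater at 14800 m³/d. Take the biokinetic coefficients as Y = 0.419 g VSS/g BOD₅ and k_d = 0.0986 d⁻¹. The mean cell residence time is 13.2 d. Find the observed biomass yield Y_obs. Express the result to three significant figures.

Y_obs ≈ 0.182 g VSS/g BOD₅

The observed yield is Y_obs = Y/(1 + k_d·θ_c) = 0.419 / (1 + 0.0986 × 13.2) = 0.419 / 2.302 = 0.1821 g VSS per g BOD₅ removed.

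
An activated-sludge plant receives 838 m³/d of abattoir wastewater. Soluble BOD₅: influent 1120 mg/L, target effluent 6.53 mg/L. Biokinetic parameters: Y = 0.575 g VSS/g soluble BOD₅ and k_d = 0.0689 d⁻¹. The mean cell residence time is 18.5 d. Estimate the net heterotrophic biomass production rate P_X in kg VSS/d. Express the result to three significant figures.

Observed yield with endogenous decay: Y_obs = Y / (1 + k_d·θ_c) = 0.575 / (1 + 0.0689 × 18.5) = 0.575 / 2.275 = 0.2528 g VSS/g soluble BOD₅.
ΔS = 1120 − 6.53 = 1113 mg/L, so the substrate removal rate is 838 × 1113/1000 = 933.1 kg soluble BOD₅/d.
P_X = Y_obs · Q(S₀ − S) = 0.2528 × 933.1 = 235.9 kg VSS/d.

P_X ≈ 236 kg VSS/d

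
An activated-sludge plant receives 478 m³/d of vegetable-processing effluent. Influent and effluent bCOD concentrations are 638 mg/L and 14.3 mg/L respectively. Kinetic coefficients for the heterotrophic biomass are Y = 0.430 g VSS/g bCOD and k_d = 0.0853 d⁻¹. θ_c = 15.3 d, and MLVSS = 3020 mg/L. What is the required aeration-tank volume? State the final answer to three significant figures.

V ≈ 282 m³

Rearranging the biomass balance for a CMAS with decay, V = Y·Q·ΔS·θ_c / [X·(1+k_d θ_c)] = 0.430 × 478 × (638 − 14.3) × 15.3 / [3020 × (1 + 0.0853 × 15.3)] = 1.96×10^6 / 6961 = 281.8 m³.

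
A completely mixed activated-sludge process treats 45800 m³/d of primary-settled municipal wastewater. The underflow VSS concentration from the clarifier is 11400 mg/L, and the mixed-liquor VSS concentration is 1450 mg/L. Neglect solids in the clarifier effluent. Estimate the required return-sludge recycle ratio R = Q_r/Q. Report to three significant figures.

Solids balance on the clarifier gives (1+R)X = R·X_r, so R = X/(X_r − X) = 1450 / (11400 − 1450) = 0.1457.

R ≈ 0.146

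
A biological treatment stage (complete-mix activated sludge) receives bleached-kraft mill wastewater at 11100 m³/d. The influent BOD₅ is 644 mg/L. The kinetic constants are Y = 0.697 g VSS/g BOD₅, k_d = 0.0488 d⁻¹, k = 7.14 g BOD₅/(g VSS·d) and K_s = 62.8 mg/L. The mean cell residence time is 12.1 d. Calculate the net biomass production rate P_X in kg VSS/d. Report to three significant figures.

From the Monod/SRT balance for a CMAS, S = K_s·(1+k_d θ_c)/[θ_c·(Y k − k_d) − 1] = 62.8 × (1 + 0.0488 × 12.1) / [12.1 × (0.697 × 7.14 − 0.0488) − 1] = 99.88 / 58.63 = 1.704 mg/L.
Y_obs = Y / (1 + k_d θ_c) = 0.697 / (1 + 0.0488 × 12.1) = 0.697 / 1.590 = 0.4382.
Q·(S₀ − S) = 11100 × (644 − 1.70) × 10⁻³ = 7130 kg/d removed.
Biomass produced: P_X = Y_obs·Q·ΔS = 0.4382 × 7130 ≈ 3124 kg VSS/d.

P_X ≈ 3120 kg VSS/d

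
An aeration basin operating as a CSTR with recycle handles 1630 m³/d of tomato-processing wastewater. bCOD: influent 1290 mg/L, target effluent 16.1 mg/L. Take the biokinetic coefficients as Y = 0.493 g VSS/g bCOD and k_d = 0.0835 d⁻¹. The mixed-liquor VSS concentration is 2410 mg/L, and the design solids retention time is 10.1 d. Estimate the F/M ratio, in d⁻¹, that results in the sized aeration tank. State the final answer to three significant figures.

From the SRT design equation V = Y Q (S₀−S) θ_c / [X (1 + k_d θ_c)] = 0.493 × 1630 × (1290 − 16.1) × 10.1 / [2410 × (1 + 0.0835 × 10.1)] = 1.03×10^7 / 4442 = 2327 m³.
F/M = Q·S₀ / (V·X) = 1630 × 1290 / (2327 × 2410) = 0.3749 g bCOD·(g VSS·d)⁻¹.

F/M ≈ 0.375 d⁻¹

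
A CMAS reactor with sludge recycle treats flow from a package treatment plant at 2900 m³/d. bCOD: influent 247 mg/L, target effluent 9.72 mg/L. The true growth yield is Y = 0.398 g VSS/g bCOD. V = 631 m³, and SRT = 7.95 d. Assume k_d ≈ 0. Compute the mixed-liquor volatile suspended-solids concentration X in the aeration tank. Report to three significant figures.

X ≈ 3450 mg/L

From V·X = Y·Q·(S₀ − S)·θ_c (decay neglected): X = 0.398 × 2900 × (247 − 9.72) × 7.95 / 631 = 3450 mg/L.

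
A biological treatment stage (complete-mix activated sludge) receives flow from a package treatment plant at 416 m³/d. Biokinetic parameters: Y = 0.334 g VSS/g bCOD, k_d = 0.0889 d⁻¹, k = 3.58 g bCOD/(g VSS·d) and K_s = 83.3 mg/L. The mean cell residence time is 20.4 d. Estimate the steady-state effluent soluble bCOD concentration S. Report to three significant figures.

Effluent substrate depends only on kinetics and SRT: S = K_s(1 + k_d θ_c) / [θ_c(Yk − k_d) − 1] = 83.3 × (1 + 0.0889 × 20.4) / [20.4 × (0.334 × 3.58 − 0.0889) − 1] = 234.4 / 21.58 = 10.86 mg/L.

S ≈ 10.9 mg/L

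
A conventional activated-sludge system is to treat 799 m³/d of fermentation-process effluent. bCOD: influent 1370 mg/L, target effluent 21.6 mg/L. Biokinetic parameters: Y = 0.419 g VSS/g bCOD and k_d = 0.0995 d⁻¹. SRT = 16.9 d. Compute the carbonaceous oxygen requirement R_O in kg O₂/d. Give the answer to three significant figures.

Y_obs = Y / (1 + k_d θ_c) = 0.419 / (1 + 0.0995 × 16.9) = 0.419 / 2.682 = 0.1563.
Mass of bCOD removed per day: Q(S₀ − S) = 799 × 1348 g/m³ = 1077 kg/d.
Net sludge production P_X = 0.1563 × 1077 = 168.3 kg VSS/d.
R_O = Q·(S₀ − S) − 1.42·P_X = 1077 − 1.42 × 168.3 = 838.3 kg O₂/d.

R_O ≈ 838 kg O₂/d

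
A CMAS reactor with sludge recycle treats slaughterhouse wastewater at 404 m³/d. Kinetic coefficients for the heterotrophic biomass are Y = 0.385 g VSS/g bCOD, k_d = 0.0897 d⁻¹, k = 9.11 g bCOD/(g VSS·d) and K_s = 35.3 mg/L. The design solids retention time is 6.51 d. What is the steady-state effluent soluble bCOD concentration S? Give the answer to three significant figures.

Effluent substrate depends only on kinetics and SRT: S = K_s(1 + k_d θ_c) / [θ_c(Yk − k_d) − 1] = 35.3 × (1 + 0.0897 × 6.51) / [6.51 × (0.385 × 9.11 − 0.0897) − 1] = 55.91 / 21.25 = 2.631 mg/L.

S ≈ 2.63 mg/L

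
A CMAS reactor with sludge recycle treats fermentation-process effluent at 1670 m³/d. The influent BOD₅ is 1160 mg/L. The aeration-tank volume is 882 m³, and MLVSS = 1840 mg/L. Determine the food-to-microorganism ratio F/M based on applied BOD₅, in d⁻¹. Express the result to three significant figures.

F/M = applied load / biomass = Q·S₀/(V·X) = 1670 × 1160 / (882.0 × 1840) = 1.194 d⁻¹.

F/M ≈ 1.19 d⁻¹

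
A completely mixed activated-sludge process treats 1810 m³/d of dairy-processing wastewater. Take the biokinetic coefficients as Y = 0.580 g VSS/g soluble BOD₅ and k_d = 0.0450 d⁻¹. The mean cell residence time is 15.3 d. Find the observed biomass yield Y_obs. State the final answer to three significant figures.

Correct the yield for decay: Y_obs = Y/(1 + k_d θ_c) = 0.580 / (1 + 0.0450 × 15.3) = 0.580 / 1.688 = 0.3435.

Y_obs ≈ 0.344 g VSS/g soluble BOD₅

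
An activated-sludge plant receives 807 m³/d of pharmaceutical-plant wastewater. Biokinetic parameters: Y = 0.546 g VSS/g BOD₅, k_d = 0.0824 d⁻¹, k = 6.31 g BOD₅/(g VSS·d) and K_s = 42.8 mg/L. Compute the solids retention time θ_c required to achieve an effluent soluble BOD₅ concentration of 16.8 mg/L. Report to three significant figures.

From 1/θ_c = Y·k·S/(K_s + S) − k_d: Y·k·S/(K_s+S) = 0.546 × 6.31 × 16.8 / (42.8 + 16.8) = 0.9711 d⁻¹.
1/θ_c = 0.9711 − 0.0824 = 0.8887 d⁻¹, so θ_c = 1.125 d.

θ_c ≈ 1.13 d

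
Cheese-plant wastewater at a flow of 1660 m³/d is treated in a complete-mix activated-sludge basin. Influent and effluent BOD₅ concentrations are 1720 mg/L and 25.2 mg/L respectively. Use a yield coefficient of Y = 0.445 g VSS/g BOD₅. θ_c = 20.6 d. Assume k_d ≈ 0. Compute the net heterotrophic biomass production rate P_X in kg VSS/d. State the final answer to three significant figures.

No decay correction is needed, so Y_obs = Y = 0.445.
Q·(S₀ − S) = 1660 × (1720 − 25.2) × 10⁻³ = 2813 kg/d removed.
Net biomass production P_X = Y_obs × Q·(S₀ − S) = 0.4450 × 2813 = 1252 kg VSS/d.

P_X ≈ 1250 kg VSS/d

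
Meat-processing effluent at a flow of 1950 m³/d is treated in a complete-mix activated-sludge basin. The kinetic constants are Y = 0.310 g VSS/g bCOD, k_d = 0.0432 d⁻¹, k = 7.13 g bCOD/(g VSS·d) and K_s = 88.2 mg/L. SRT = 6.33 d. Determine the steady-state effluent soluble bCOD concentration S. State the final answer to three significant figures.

S ≈ 8.83 mg/L

From the Monod/SRT balance for a CMAS, S = K_s·(1+k_d θ_c)/[θ_c·(Y k − k_d) − 1] = 88.2 × (1 + 0.0432 × 6.33) / [6.33 × (0.310 × 7.13 − 0.0432) − 1] = 112.3 / 12.72 = 8.832 mg/L.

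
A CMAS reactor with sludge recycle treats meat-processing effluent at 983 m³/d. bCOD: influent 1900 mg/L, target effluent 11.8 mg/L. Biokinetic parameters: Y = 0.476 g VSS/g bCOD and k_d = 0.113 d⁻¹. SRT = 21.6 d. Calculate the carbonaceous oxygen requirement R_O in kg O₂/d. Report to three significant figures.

Correct the yield for decay: Y_obs = Y/(1 + k_d θ_c) = 0.476 / (1 + 0.113 × 21.6) = 0.476 / 3.441 = 0.1383.
Q·(S₀ − S) = 983 × (1900 − 11.8) × 10⁻³ = 1856 kg/d removed.
P_X = Y_obs·Q·(S₀ − S) = 0.1383 × 1856 = 256.8 kg VSS/d.
Carbonaceous O₂ demand = substrate oxidised − cell-mass equivalent = 1856 − 1.42 × 256.8 = 1491 kg O₂/d.

R_O ≈ 1490 kg O₂/d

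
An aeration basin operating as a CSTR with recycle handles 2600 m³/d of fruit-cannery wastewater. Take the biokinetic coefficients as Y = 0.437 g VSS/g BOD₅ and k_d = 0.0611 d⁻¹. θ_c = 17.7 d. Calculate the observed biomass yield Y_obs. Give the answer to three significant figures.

Y_obs ≈ 0.210 g VSS/g BOD₅

The observed yield is Y_obs = Y/(1 + k_d·θ_c) = 0.437 / (1 + 0.0611 × 17.7) = 0.437 / 2.081 = 0.2099 g VSS per g BOD₅ removed.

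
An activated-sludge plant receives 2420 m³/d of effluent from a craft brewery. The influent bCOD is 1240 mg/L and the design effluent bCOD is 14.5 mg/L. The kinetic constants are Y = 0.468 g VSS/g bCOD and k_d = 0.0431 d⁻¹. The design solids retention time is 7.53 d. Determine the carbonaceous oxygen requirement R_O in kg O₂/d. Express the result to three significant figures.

R_O ≈ 1480 kg O₂/d

Observed yield with endogenous decay: Y_obs = Y / (1 + k_d·θ_c) = 0.468 / (1 + 0.0431 × 7.53) = 0.468 / 1.325 = 0.3533 g VSS/g bCOD.
Q·(S₀ − S) = 2420 × (1240 − 14.5) × 10⁻³ = 2966 kg/d removed.
Biomass synthesised: P_X = Y_obs × 2966 = 1048 kg VSS/d.
Carbonaceous O₂ demand = substrate oxidised − cell-mass equivalent = 2966 − 1.42 × 1048 = 1478 kg O₂/d.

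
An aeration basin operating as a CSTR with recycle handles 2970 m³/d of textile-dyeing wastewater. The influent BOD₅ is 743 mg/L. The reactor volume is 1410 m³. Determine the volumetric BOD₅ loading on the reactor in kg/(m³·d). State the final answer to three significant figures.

L_v ≈ 1.57 kg BOD₅/(m³·d)

L_v = Q S₀ / V = 2970 × 743 × 10⁻³ / 1410 = 1.565 kg/(m³·d).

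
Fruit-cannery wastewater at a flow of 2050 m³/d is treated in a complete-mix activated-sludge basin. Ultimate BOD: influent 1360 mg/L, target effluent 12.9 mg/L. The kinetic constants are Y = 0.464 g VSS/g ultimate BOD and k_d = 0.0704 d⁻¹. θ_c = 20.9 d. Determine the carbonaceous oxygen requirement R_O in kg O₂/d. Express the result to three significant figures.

Correct the yield for decay: Y_obs = Y/(1 + k_d θ_c) = 0.464 / (1 + 0.0704 × 20.9) = 0.464 / 2.471 = 0.1878.
Substrate removed = Q·(S₀ − S) = 2050 m³/d × (1360 − 12.9) g/m³ = 2.76×10^6 g/d = 2762 kg/d.
P_X = Y_obs·Q·(S₀ − S) = 0.1878 × 2762 = 518.5 kg VSS/d.
R_O = Q·ΔS − 1.42 P_X = 2762 − 736.2 = 2025 kg O₂/d.

R_O ≈ 2030 kg O₂/d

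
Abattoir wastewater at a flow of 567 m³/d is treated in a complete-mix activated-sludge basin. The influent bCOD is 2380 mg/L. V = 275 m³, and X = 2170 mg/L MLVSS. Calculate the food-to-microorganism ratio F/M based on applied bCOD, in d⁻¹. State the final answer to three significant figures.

F/M ≈ 2.26 d⁻¹

F/M = applied load / biomass = Q·S₀/(V·X) = 567 × 2380 / (275.0 × 2170) = 2.261 d⁻¹.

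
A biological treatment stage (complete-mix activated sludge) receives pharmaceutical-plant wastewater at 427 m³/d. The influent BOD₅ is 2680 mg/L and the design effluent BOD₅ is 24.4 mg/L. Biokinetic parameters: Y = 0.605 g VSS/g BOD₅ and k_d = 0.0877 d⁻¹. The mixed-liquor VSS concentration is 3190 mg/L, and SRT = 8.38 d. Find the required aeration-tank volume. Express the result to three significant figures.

From the SRT design equation V = Y Q (S₀−S) θ_c / [X (1 + k_d θ_c)] = 0.605 × 427 × (2680 − 24.4) × 8.38 / [3190 × (1 + 0.0877 × 8.38)] = 5.75×10^6 / 5534 = 1039 m³.

V ≈ 1040 m³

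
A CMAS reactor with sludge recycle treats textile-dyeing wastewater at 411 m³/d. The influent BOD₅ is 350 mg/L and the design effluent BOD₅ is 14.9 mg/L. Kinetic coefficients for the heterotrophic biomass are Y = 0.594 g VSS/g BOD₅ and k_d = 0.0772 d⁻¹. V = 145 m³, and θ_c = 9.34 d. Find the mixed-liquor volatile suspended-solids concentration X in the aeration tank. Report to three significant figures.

X = Y·Q·ΔS·θ_c / [V·(1 + k_d θ_c)] = 0.594 × 411 × (350 − 14.9) × 9.34 / [145 × (1 + 0.0772 × 9.34)] = 3062 mg/L.

X ≈ 3060 mg/L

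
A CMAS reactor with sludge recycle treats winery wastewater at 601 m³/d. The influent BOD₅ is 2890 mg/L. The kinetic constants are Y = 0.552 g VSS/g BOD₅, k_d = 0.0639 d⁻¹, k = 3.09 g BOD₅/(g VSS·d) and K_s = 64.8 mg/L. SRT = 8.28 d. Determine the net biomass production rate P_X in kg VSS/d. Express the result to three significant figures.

From the Monod/SRT balance for a CMAS, S = K_s·(1+k_d θ_c)/[θ_c·(Y k − k_d) − 1] = 64.8 × (1 + 0.0639 × 8.28) / [8.28 × (0.552 × 3.09 − 0.0639) − 1] = 99.09 / 12.59 = 7.868 mg/L.
The observed yield is Y_obs = Y/(1 + k_d·θ_c) = 0.552 / (1 + 0.0639 × 8.28) = 0.552 / 1.529 = 0.3610 g VSS per g BOD₅ removed.
Substrate removed = Q·(S₀ − S) = 601 m³/d × (2890 − 7.87) g/m³ = 1.73×10^6 g/d = 1732 kg/d.
Biomass produced: P_X = Y_obs·Q·ΔS = 0.3610 × 1732 ≈ 625.3 kg VSS/d.

P_X ≈ 625 kg VSS/d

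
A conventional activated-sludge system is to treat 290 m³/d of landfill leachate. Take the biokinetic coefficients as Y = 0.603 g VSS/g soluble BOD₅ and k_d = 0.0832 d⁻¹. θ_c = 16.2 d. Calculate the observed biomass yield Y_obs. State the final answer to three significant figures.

Correct the yield for decay: Y_obs = Y/(1 + k_d θ_c) = 0.603 / (1 + 0.0832 × 16.2) = 0.603 / 2.348 = 0.2568.

Y_obs ≈ 0.257 g VSS/g soluble BOD₅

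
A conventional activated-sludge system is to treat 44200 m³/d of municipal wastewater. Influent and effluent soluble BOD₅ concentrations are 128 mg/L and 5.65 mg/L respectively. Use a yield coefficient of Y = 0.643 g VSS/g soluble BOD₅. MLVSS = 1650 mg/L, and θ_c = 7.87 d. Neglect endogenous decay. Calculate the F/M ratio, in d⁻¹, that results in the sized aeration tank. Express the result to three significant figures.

V·X = Y·Q·ΔS·θ_c gives V = 0.643 × 44200 × (128 − 5.65) × 7.87 / 1650 = 16585 m³.
F/M = Q·S₀ / (V·X) = 44200 × 128 / (16585 × 1650) = 0.2067 g soluble BOD₅·(g VSS·d)⁻¹.

F/M ≈ 0.207 d⁻¹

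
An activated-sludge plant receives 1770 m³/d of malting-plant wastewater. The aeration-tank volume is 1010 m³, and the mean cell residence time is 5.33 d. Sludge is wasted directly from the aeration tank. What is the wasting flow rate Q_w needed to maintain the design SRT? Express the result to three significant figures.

For wasting at MLVSS concentration, Q_w = V/θ_c = 1010/5.33 = 189.5 m³/d.

Q_w ≈ 189 m³/d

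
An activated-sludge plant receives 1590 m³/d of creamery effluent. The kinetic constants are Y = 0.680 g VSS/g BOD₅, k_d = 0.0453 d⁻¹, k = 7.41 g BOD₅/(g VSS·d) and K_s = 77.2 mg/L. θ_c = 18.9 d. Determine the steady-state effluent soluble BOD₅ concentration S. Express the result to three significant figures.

S ≈ 1.53 mg/L

From the Monod/SRT balance for a CMAS, S = K_s·(1+k_d θ_c)/[θ_c·(Y k − k_d) − 1] = 77.2 × (1 + 0.0453 × 18.9) / [18.9 × (0.680 × 7.41 − 0.0453) − 1] = 143.3 / 93.38 = 1.535 mg/L.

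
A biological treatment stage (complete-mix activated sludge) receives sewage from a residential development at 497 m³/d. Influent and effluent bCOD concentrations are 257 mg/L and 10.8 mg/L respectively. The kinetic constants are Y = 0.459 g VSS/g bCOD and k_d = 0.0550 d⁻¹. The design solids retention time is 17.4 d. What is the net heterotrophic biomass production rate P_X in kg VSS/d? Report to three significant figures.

Correct the yield for decay: Y_obs = Y/(1 + k_d θ_c) = 0.459 / (1 + 0.0550 × 17.4) = 0.459 / 1.957 = 0.2345.
Substrate removed = Q·(S₀ − S) = 497 m³/d × (257 − 10.8) g/m³ = 1.22×10^5 g/d = 122.4 kg/d.
P_X = Y_obs · Q(S₀ − S) = 0.2345 × 122.4 = 28.70 kg VSS/d.

P_X ≈ 28.7 kg VSS/d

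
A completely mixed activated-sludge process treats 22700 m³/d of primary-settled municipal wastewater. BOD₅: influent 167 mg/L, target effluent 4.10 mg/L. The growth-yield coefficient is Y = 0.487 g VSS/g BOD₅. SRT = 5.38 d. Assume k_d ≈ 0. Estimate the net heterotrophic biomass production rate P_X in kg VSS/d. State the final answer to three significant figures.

No decay correction is needed, so Y_obs = Y = 0.487.
Q·(S₀ − S) = 22700 × (167 − 4.10) × 10⁻³ = 3698 kg/d removed.
So the net sludge growth is P_X = 0.4870 × 3698 = 1801 kg VSS/d.

P_X ≈ 1800 kg VSS/d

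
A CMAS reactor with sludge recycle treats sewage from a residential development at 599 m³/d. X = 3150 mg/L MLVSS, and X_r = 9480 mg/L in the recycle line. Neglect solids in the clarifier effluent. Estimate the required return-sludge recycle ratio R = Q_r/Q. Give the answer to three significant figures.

R ≈ 0.498

Solids balance on the clarifier gives (1+R)X = R·X_r, so R = X/(X_r − X) = 3150 / (9480 − 3150) = 0.4976.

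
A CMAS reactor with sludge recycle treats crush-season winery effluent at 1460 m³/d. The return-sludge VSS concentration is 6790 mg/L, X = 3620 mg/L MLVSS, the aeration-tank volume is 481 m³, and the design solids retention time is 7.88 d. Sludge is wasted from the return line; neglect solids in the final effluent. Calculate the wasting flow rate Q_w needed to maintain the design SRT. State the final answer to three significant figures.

Q_w ≈ 32.5 m³/d

θ_c = V·X/(Q_w·X_r) when wasting from the recycle, so Q_w = V·X/(θ_c·X_r) = 481.0 × 3620 / (7.88 × 6790) = 32.54 m³/d.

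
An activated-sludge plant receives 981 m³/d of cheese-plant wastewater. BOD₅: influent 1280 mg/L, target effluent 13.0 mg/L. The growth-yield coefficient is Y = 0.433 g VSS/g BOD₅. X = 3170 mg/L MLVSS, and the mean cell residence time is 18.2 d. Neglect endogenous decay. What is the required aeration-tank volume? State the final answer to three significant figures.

Biomass mass balance (decay neglected): V·X = Y·Q·(S₀ − S)·θ_c, so V = 0.433 × 981 × (1280 − 13.0) × 18.2 / 3170 = 3090 m³.

V ≈ 3090 m³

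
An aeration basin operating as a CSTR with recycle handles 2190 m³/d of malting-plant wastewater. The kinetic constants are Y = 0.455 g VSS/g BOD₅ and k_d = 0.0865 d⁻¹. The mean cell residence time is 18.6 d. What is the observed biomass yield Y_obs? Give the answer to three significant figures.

Y_obs ≈ 0.174 g VSS/g BOD₅

The observed yield is Y_obs = Y/(1 + k_d·θ_c) = 0.455 / (1 + 0.0865 × 18.6) = 0.455 / 2.609 = 0.1744 g VSS per g BOD₅ removed.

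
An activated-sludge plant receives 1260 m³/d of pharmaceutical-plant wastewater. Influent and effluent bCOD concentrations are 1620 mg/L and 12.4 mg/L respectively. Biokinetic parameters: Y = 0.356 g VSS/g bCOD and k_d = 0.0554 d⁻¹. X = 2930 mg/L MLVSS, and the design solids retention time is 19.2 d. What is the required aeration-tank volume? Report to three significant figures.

From the SRT design equation V = Y Q (S₀−S) θ_c / [X (1 + k_d θ_c)] = 0.356 × 1260 × (1620 − 12.4) × 19.2 / [2930 × (1 + 0.0554 × 19.2)] = 1.38×10^7 / 6047 = 2290 m³.

V ≈ 2290 m³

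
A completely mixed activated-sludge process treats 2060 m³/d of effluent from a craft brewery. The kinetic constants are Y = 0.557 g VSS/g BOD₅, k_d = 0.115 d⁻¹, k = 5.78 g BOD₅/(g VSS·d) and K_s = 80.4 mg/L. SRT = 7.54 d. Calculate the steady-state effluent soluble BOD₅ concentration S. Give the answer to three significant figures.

Effluent substrate depends only on kinetics and SRT: S = K_s(1 + k_d θ_c) / [θ_c(Yk − k_d) − 1] = 80.4 × (1 + 0.115 × 7.54) / [7.54 × (0.557 × 5.78 − 0.115) − 1] = 150.1 / 22.41 = 6.699 mg/L.

S ≈ 6.70 mg/L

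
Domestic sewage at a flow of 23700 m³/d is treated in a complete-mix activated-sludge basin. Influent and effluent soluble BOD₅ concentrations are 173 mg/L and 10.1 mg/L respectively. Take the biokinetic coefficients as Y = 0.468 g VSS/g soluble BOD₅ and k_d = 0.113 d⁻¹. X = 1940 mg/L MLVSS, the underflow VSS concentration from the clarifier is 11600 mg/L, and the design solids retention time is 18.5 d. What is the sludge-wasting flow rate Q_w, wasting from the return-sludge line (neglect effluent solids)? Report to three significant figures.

Steady-state biomass mass balance: V·X·(1 + k_d·θ_c) = Y·Q·(S₀ − S)·θ_c, so V = 0.468 × 23700 × (173 − 10.1) × 18.5 / [1940 × (1 + 0.113 × 18.5)] = 3.34×10^7 / 5996 = 5575 m³.
θ_c = V·X/(Q_w·X_r) when wasting from the recycle, so Q_w = V·X/(θ_c·X_r) = 5575 × 1940 / (18.5 × 11600) = 50.40 m³/d.

Q_w ≈ 50.4 m³/d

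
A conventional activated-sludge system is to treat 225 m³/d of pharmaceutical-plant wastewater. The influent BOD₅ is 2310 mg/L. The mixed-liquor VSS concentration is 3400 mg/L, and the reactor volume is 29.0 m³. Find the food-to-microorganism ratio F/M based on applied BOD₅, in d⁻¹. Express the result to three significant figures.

F/M = applied load / biomass = Q·S₀/(V·X) = 225 × 2310 / (29.00 × 3400) = 5.271 d⁻¹.

F/M ≈ 5.27 d⁻¹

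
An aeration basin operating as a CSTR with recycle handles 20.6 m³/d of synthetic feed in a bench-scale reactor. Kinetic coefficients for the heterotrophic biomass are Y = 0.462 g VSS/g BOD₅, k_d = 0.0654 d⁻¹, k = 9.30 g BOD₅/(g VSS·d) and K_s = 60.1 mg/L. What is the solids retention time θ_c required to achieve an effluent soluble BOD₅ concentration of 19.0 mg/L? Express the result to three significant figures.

θ_c ≈ 1.03 d

Specific growth rate at S = 19.0 mg/L: μ = YkS/(K_s+S) = 0.462·9.30·19.0/(60.1+19.0) = 1.032 d⁻¹.
1/θ_c = 1.032 − 0.0654 = 0.9667 d⁻¹, so θ_c = 1.034 d.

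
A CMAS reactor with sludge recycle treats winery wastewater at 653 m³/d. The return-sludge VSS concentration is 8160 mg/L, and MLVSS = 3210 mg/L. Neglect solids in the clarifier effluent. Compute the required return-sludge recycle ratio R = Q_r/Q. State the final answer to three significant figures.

Solids balance on the clarifier gives (1+R)X = R·X_r, so R = X/(X_r − X) = 3210 / (8160 − 3210) = 0.6485.

R ≈ 0.648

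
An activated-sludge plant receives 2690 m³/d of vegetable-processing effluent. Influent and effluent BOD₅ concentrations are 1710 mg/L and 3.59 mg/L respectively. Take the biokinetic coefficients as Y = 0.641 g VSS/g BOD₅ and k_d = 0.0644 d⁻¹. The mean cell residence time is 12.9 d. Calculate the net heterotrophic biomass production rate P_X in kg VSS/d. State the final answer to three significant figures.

The observed yield is Y_obs = Y/(1 + k_d·θ_c) = 0.641 / (1 + 0.0644 × 12.9) = 0.641 / 1.831 = 0.3501 g VSS per g BOD₅ removed.
ΔS = 1710 − 3.59 = 1706 mg/L, so the substrate removal rate is 2690 × 1706/1000 = 4590 kg BOD₅/d.
Biomass produced: P_X = Y_obs·Q·ΔS = 0.3501 × 4590 ≈ 1607 kg VSS/d.

P_X ≈ 1610 kg VSS/d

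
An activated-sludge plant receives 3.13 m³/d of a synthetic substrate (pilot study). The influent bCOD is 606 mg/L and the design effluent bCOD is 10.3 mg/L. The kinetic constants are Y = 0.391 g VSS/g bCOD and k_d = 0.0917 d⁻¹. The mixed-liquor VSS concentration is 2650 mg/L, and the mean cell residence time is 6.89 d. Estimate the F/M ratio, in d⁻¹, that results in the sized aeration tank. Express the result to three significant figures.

F/M ≈ 0.616 d⁻¹

From the SRT design equation V = Y Q (S₀−S) θ_c / [X (1 + k_d θ_c)] = 0.391 × 3.13 × (606 − 10.3) × 6.89 / [2650 × (1 + 0.0917 × 6.89)] = 5.02×10^3 / 4324 = 1.162 m³.
F/M = applied load / biomass = Q·S₀/(V·X) = 3.13 × 606 / (1.162 × 2650) = 0.6162 d⁻¹.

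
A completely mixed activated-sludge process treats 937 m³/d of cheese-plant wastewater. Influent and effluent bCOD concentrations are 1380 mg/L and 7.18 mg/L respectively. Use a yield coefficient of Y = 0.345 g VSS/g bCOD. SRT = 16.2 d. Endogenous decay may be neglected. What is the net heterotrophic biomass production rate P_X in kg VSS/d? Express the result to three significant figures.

Since k_d ≈ 0, Y_obs = Y = 0.345 g VSS/g bCOD.
ΔS = 1380 − 7.18 = 1373 mg/L, so the substrate removal rate is 937 × 1373/1000 = 1286 kg bCOD/d.
P_X = Y_obs · Q(S₀ − S) = 0.3450 × 1286 = 443.8 kg VSS/d.

P_X ≈ 444 kg VSS/d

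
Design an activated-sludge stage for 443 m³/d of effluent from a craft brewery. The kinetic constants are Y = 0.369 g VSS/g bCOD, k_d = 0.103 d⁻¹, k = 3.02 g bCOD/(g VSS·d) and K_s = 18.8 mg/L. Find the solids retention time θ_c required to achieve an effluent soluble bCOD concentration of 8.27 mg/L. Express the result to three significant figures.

θ_c ≈ 4.21 d

At the target effluent, Y k S/(K_s+S) = 0.369×3.02×8.27/27.07 = 0.3404 d⁻¹.
θ_c = 1/(μ − k_d) = 1/(0.3404 − 0.103) = 1/0.2374 = 4.211 d.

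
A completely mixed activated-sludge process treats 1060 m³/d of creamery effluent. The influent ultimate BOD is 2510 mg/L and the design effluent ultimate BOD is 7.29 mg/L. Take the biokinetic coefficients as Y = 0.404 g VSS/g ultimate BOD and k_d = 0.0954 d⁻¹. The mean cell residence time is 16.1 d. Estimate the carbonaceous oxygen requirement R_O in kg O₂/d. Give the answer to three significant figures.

Y_obs = Y / (1 + k_d θ_c) = 0.404 / (1 + 0.0954 × 16.1) = 0.404 / 2.536 = 0.1593.
Mass of ultimate BOD removed per day: Q(S₀ − S) = 1060 × 2503 g/m³ = 2653 kg/d.
Biomass synthesised: P_X = Y_obs × 2653 = 422.6 kg VSS/d.
R_O = Q·ΔS − 1.42 P_X = 2653 − 600.1 = 2053 kg O₂/d.

R_O ≈ 2050 kg O₂/d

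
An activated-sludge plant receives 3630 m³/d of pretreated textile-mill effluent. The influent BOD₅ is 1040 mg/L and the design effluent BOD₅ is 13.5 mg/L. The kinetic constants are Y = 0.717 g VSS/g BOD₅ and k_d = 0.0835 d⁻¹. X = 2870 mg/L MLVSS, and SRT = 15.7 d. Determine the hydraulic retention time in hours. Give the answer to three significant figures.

Rearranging the biomass balance for a CMAS with decay, V = Y·Q·ΔS·θ_c / [X·(1+k_d θ_c)] = 0.717 × 3630 × (1040 − 13.5) × 15.7 / [2870 × (1 + 0.0835 × 15.7)] = 4.19×10^7 / 6632 = 6324 m³.
Hydraulic retention time τ = V/Q = 6324 / 3630 = 1.742 d = 41.81 h.

τ ≈ 41.8 h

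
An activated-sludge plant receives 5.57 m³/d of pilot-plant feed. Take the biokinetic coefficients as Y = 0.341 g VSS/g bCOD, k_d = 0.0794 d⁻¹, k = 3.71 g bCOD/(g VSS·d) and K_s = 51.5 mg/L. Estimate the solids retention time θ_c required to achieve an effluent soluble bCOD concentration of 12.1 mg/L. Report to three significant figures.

At the target effluent, Y k S/(K_s+S) = 0.341×3.71×12.1/63.60 = 0.2407 d⁻¹.
θ_c = 1/(μ − k_d) = 1/(0.2407 − 0.0794) = 1/0.1613 = 6.200 d.

θ_c ≈ 6.20 d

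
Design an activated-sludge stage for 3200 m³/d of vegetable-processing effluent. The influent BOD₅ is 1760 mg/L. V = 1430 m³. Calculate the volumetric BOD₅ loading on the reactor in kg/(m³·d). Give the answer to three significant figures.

L_v = Q S₀ / V = 3200 × 1760 × 10⁻³ / 1430 = 3.938 kg/(m³·d).

L_v ≈ 3.94 kg BOD₅/(m³·d)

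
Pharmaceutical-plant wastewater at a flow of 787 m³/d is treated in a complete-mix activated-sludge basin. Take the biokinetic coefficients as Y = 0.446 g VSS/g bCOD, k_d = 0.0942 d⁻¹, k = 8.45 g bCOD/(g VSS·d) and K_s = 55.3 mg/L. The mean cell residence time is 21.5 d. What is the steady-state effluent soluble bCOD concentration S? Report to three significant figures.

S ≈ 2.14 mg/L

From the Monod/SRT balance for a CMAS, S = K_s·(1+k_d θ_c)/[θ_c·(Y k − k_d) − 1] = 55.3 × (1 + 0.0942 × 21.5) / [21.5 × (0.446 × 8.45 − 0.0942) − 1] = 167.3 / 78.00 = 2.145 mg/L.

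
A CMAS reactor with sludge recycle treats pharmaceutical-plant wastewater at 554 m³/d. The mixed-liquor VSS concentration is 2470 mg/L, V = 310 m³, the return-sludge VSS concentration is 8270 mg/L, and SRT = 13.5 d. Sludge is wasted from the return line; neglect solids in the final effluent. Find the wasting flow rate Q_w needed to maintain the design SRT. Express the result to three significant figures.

Q_w = (V·X)/(θ_c X_r) = 310.0 × 2470 / (13.5 × 8270) = 6.858 m³/d.

Q_w ≈ 6.86 m³/d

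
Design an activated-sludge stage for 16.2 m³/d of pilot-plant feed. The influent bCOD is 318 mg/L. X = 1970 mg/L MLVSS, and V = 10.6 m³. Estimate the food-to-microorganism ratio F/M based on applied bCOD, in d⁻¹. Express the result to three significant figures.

F/M = Q·S₀ / (V·X) = 16.2 × 318 / (10.60 × 1970) = 0.2467 g bCOD·(g VSS·d)⁻¹.

F/M ≈ 0.247 d⁻¹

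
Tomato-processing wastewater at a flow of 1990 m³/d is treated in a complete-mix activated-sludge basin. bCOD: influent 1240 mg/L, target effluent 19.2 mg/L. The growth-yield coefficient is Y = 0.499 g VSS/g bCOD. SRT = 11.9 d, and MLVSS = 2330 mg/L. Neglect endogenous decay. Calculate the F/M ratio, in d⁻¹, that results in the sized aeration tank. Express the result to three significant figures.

F/M ≈ 0.171 d⁻¹

V·X = Y·Q·ΔS·θ_c gives V = 0.499 × 1990 × (1240 − 19.2) × 11.9 / 2330 = 6191 m³.
Food-to-microorganism ratio F/M = Q S₀ / (V X) = 1990 × 1240 / (6191 × 2330) = 0.1711 d⁻¹.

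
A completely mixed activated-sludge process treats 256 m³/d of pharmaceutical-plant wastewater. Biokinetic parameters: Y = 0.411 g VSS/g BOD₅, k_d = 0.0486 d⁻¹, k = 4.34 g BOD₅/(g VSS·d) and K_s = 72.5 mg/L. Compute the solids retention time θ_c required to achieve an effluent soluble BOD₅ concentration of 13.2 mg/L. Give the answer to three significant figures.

θ_c ≈ 4.42 d

Specific growth rate at S = 13.2 mg/L: μ = YkS/(K_s+S) = 0.411·4.34·13.2/(72.5+13.2) = 0.2747 d⁻¹.
1/θ_c = 0.2747 − 0.0486 = 0.2261 d⁻¹, so θ_c = 4.422 d.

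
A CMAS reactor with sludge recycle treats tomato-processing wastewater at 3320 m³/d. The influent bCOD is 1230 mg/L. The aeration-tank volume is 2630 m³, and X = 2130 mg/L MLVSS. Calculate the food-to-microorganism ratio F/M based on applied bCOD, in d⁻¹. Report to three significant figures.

F/M = applied load / biomass = Q·S₀/(V·X) = 3320 × 1230 / (2630 × 2130) = 0.7290 d⁻¹.

F/M ≈ 0.729 d⁻¹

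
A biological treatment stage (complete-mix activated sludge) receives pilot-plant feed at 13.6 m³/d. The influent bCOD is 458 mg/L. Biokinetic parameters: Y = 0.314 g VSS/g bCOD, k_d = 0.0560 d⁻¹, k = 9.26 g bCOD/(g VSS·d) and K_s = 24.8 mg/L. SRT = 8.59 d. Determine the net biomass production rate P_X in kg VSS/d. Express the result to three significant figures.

From the Monod/SRT balance for a CMAS, S = K_s·(1+k_d θ_c)/[θ_c·(Y k − k_d) − 1] = 24.8 × (1 + 0.0560 × 8.59) / [8.59 × (0.314 × 9.26 − 0.0560) − 1] = 36.73 / 23.50 = 1.563 mg/L.
Observed yield with endogenous decay: Y_obs = Y / (1 + k_d·θ_c) = 0.314 / (1 + 0.0560 × 8.59) = 0.314 / 1.481 = 0.2120 g VSS/g bCOD.
Substrate removed = Q·(S₀ − S) = 13.6 m³/d × (458 − 1.56) g/m³ = 6.21×10^3 g/d = 6.208 kg/d.
P_X = Y_obs · Q(S₀ − S) = 0.2120 × 6.208 = 1.316 kg VSS/d.

P_X ≈ 1.32 kg VSS/d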